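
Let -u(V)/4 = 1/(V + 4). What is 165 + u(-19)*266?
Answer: 3539/15 ≈ 235.93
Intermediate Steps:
u(V) = -4/(4 + V) (u(V) = -4/(V + 4) = -4/(4 + V))
165 + u(-19)*266 = 165 - 4/(4 - 19)*266 = 165 - 4/(-15)*266 = 165 - 4*(-1/15)*266 = 165 + (4/15)*266 = 165 + 1064/15 = 3539/15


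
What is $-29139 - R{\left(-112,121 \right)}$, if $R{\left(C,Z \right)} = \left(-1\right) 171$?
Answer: $-28968$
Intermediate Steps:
$R{\left(C,Z \right)} = -171$
$-29139 - R{\left(-112,121 \right)} = -29139 - -171 = -29139 + 171 = -28968$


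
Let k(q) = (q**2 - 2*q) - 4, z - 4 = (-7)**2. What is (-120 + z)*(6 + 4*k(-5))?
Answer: -8710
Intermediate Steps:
z = 53 (z = 4 + (-7)**2 = 4 + 49 = 53)
k(q) = -4 + q**2 - 2*q
(-120 + z)*(6 + 4*k(-5)) = (-120 + 53)*(6 + 4*(-4 + (-5)**2 - 2*(-5))) = -67*(6 + 4*(-4 + 25 + 10)) = -67*(6 + 4*31) = -67*(6 + 124) = -67*130 = -8710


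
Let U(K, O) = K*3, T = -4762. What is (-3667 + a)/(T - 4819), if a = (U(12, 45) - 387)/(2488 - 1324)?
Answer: 1422913/3717428 ≈ 0.38277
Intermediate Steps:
U(K, O) = 3*K
a = -117/388 (a = (3*12 - 387)/(2488 - 1324) = (36 - 387)/1164 = -351*1/1164 = -117/388 ≈ -0.30155)
(-3667 + a)/(T - 4819) = (-3667 - 117/388)/(-4762 - 4819) = -1422913/388/(-9581) = -1422913/388*(-1/9581) = 1422913/3717428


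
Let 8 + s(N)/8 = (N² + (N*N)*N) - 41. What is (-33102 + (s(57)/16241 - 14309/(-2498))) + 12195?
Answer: -844200128145/40570018 ≈ -20808.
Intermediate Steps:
s(N) = -392 + 8*N² + 8*N³ (s(N) = -64 + 8*((N² + (N*N)*N) - 41) = -64 + 8*((N² + N²*N) - 41) = -64 + 8*((N² + N³) - 41) = -64 + 8*(-41 + N² + N³) = -64 + (-328 + 8*N² + 8*N³) = -392 + 8*N² + 8*N³)
(-33102 + (s(57)/16241 - 14309/(-2498))) + 12195 = (-33102 + ((-392 + 8*57² + 8*57³)/16241 - 14309/(-2498))) + 12195 = (-33102 + ((-392 + 8*3249 + 8*185193)*(1/16241) - 14309*(-1/2498))) + 12195 = (-33102 + ((-392 + 25992 + 1481544)*(1/16241) + 14309/2498)) + 12195 = (-33102 + (1507144*(1/16241) + 14309/2498)) + 12195 = (-33102 + (1507144/16241 + 14309/2498)) + 12195 = (-33102 + 3997238181/40570018) + 12195 = -1338951497655/40570018 + 12195 = -844200128145/40570018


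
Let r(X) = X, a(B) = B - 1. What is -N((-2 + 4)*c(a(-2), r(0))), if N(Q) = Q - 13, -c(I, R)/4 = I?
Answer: -11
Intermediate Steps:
a(B) = -1 + B
c(I, R) = -4*I
N(Q) = -13 + Q
-N((-2 + 4)*c(a(-2), r(0))) = -(-13 + (-2 + 4)*(-4*(-1 - 2))) = -(-13 + 2*(-4*(-3))) = -(-13 + 2*12) = -(-13 + 24) = -1*11 = -11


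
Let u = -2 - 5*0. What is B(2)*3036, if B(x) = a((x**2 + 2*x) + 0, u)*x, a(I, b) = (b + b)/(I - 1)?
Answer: -24288/7 ≈ -3469.7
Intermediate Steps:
u = -2 (u = -2 + 0 = -2)
a(I, b) = 2*b/(-1 + I) (a(I, b) = (2*b)/(-1 + I) = 2*b/(-1 + I))
B(x) = -4*x/(-1 + x**2 + 2*x) (B(x) = (2*(-2)/(-1 + ((x**2 + 2*x) + 0)))*x = (2*(-2)/(-1 + (x**2 + 2*x)))*x = (2*(-2)/(-1 + x**2 + 2*x))*x = (-4/(-1 + x**2 + 2*x))*x = -4*x/(-1 + x**2 + 2*x))
B(2)*3036 = -4*2/(-1 + 2*(2 + 2))*3036 = -4*2/(-1 + 2*4)*3036 = -4*2/(-1 + 8)*3036 = -4*2/7*3036 = -4*2*1/7*3036 = -8/7*3036 = -24288/7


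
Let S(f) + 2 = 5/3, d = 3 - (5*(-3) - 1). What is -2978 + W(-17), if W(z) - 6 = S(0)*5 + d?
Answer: -8864/3 ≈ -2954.7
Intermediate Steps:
d = 19 (d = 3 - (-15 - 1) = 3 - 1*(-16) = 3 + 16 = 19)
S(f) = -1/3 (S(f) = -2 + 5/3 = -1/3)
W(z) = 70/3 (W(z) = 6 + (-1/3*5 + 19) = 6 + (-5/3 + 19) = 6 + 52/3 = 70/3)
-2978 + W(-17) = -2978 + 70/3 = -8864/3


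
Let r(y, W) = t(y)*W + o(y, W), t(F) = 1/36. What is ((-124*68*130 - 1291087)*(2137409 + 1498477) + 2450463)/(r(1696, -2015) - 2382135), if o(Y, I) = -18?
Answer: 312471197833644/85759523 ≈ 3.6436e+6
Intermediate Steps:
t(F) = 1/36
r(y, W) = -18 + W/36 (r(y, W) = W/36 - 18 = -18 + W/36)
((-124*68*130 - 1291087)*(2137409 + 1498477) + 2450463)/(r(1696, -2015) - 2382135) = ((-124*68*130 - 1291087)*(2137409 + 1498477) + 2450463)/((-18 + (1/36)*(-2015)) - 2382135) = ((-8432*130 - 1291087)*3635886 + 2450463)/((-18 - 2015/36) - 2382135) = ((-1096160 - 1291087)*3635886 + 2450463)/(-2663/36 - 2382135) = (-2387247*3635886 + 2450463)/(-85759523/36) = (-8679757945842 + 2450463)*(-36/85759523) = -8679755495379*(-36/85759523) = 312471197833644/85759523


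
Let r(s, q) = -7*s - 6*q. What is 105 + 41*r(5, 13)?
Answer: -4528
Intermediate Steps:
105 + 41*r(5, 13) = 105 + 41*(-7*5 - 6*13) = 105 + 41*(-35 - 78) = 105 + 41*(-113) = 105 - 4633 = -4528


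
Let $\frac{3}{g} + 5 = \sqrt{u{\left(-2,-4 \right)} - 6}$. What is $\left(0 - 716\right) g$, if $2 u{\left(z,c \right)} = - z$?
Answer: $358 + \frac{358 i \sqrt{5}}{5} \approx 358.0 + 160.1 i$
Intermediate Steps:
$u{\left(z,c \right)} = - \frac{z}{2}$ ($u{\left(z,c \right)} = \frac{\left(-1\right) z}{2} = - \frac{z}{2}$)
$g = \frac{3}{-5 + i \sqrt{5}}$ ($g = \frac{3}{-5 + \sqrt{\left(- \frac{1}{2}\right) \left(-2\right) - 6}} = \frac{3}{-5 + \sqrt{1 - 6}} = \frac{3}{-5 + \sqrt{-5}} = \frac{3}{-5 + i \sqrt{5}} \approx -0.5 - 0.22361 i$)
$\left(0 - 716\right) g = \left(0 - 716\right) \left(- \frac{1}{2} - \frac{i \sqrt{5}}{10}\right) = - 716 \left(- \frac{1}{2} - \frac{i \sqrt{5}}{10}\right) = 358 + \frac{358 i \sqrt{5}}{5}$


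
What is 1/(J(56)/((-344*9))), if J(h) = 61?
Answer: -3096/61 ≈ -50.754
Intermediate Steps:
1/(J(56)/((-344*9))) = 1/(61/((-344*9))) = 1/(61/(-3096)) = 1/(61*(-1/3096)) = 1/(-61/3096) = -3096/61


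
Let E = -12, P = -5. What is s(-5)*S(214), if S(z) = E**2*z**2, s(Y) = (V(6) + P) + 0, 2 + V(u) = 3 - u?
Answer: -65946240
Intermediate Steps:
V(u) = 1 - u (V(u) = -2 + (3 - u) = 1 - u)
s(Y) = -10 (s(Y) = ((1 - 1*6) - 5) + 0 = ((1 - 6) - 5) + 0 = (-5 - 5) + 0 = -10 + 0 = -10)
S(z) = 144*z**2 (S(z) = (-12)**2*z**2 = 144*z**2)
s(-5)*S(214) = -1440*214**2 = -1440*45796 = -10*6594624 = -65946240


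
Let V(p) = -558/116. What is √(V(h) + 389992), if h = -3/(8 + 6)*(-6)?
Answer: √1311916906/58 ≈ 624.49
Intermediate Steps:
h = 9/7 (h = -3/14*(-6) = 9/7 ≈ 1.2857)
V(p) = -279/58 (V(p) = -558*1/116 = -279/58)
√(V(h) + 389992) = √(-279/58 + 389992) = √(22619257/58) = √1311916906/58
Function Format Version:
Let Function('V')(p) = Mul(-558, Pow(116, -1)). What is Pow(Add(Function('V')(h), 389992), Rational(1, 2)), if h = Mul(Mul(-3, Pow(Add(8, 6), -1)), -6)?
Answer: Mul(Rational(1, 58), Pow(1311916906, Rational(1, 2))) ≈ 624.49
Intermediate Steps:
h = Rational(9, 7) (h = Mul(Mul(-3, Pow(14, -1)), -6) = Mul(Mul(-3, Rational(1, 14)), -6) = Mul(Rational(-3, 14), -6) = Rational(9, 7) ≈ 1.2857)
Function('V')(p) = Rational(-279, 58) (Function('V')(p) = Mul(-558, Rational(1, 116)) = Rational(-279, 58))
Pow(Add(Function('V')(h), 389992), Rational(1, 2)) = Pow(Add(Rational(-279, 58), 389992), Rational(1, 2)) = Pow(Rational(22619257, 58), Rational(1, 2)) = Mul(Rational(1, 58), Pow(1311916906, Rational(1, 2)))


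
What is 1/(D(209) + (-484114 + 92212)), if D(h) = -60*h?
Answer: -1/404442 ≈ -2.4725e-6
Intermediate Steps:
1/(D(209) + (-484114 + 92212)) = 1/(-60*209 + (-484114 + 92212)) = 1/(-12540 - 391902) = 1/(-404442) = -1/404442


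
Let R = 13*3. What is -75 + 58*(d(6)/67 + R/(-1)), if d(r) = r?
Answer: -156231/67 ≈ -2331.8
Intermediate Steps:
R = 39
-75 + 58*(d(6)/67 + R/(-1)) = -75 + 58*(6/67 + 39/(-1)) = -75 + 58*(6*(1/67) + 39*(-1)) = -75 + 58*(6/67 - 39) = -75 + 58*(-2607/67) = -75 - 151206/67 = -156231/67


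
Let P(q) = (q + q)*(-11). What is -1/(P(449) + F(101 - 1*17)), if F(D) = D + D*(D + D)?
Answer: -1/4318 ≈ -0.00023159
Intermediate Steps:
P(q) = -22*q (P(q) = (2*q)*(-11) = -22*q)
F(D) = D + 2*D² (F(D) = D + D*(2*D) = D + 2*D²)
-1/(P(449) + F(101 - 1*17)) = -1/(-22*449 + (101 - 1*17)*(1 + 2*(101 - 1*17))) = -1/(-9878 + (101 - 17)*(1 + 2*(101 - 17))) = -1/(-9878 + 84*(1 + 2*84)) = -1/(-9878 + 84*(1 + 168)) = -1/(-9878 + 84*169) = -1/(-9878 + 14196) = -1/4318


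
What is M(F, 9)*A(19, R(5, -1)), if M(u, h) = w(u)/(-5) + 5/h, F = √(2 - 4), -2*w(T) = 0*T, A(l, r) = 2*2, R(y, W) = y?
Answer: 20/9 ≈ 2.2222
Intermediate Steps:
A(l, r) = 4
w(T) = 0 (w(T) = -0*T = -½*0 = 0)
F = I*√2 (F = √(-2) = I*√2 ≈ 1.4142*I)
M(u, h) = 5/h (M(u, h) = 0/(-5) + 5/h = 0*(-⅕) + 5/h = 0 + 5/h = 5/h)
M(F, 9)*A(19, R(5, -1)) = (5/9)*4 = 20/9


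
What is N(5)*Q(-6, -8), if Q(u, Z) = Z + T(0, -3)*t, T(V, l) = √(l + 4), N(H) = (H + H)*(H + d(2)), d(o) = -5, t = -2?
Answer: 0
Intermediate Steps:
N(H) = 2*H*(-5 + H) (N(H) = (H + H)*(H - 5) = (2*H)*(-5 + H) = 2*H*(-5 + H))
T(V, l) = √(4 + l)
Q(u, Z) = -2 + Z (Q(u, Z) = Z + √(4 - 3)*(-2) = Z + √1*(-2) = Z + 1*(-2) = Z - 2 = -2 + Z)
N(5)*Q(-6, -8) = (2*5*(-5 + 5))*(-2 - 8) = (2*5*0)*(-10) = 0*(-10) = 0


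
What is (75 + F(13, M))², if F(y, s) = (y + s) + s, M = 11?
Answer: 12100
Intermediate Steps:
F(y, s) = y + 2*s (F(y, s) = (s + y) + s = y + 2*s)
(75 + F(13, M))² = (75 + (13 + 2*11))² = (75 + (13 + 22))² = (75 + 35)² = 110² = 12100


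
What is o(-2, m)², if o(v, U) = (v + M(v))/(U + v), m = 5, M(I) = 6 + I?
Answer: 4/9 ≈ 0.44444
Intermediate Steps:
o(v, U) = (6 + 2*v)/(U + v) (o(v, U) = (v + (6 + v))/(U + v) = (6 + 2*v)/(U + v))
o(-2, m)² = (2*(3 - 2)/(5 - 2))² = (2*1/3)² = (2*(⅓)*1)² = (⅔)² = 4/9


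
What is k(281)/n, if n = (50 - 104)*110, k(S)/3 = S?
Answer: -281/1980 ≈ -0.14192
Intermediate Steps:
k(S) = 3*S
n = -5940 (n = -54*110 = -5940)
k(281)/n = (3*281)/(-5940) = 843*(-1/5940) = -281/1980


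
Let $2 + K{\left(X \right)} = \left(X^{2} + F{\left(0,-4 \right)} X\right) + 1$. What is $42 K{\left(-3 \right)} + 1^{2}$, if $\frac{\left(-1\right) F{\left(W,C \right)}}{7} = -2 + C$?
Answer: $-4955$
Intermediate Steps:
$F{\left(W,C \right)} = 14 - 7 C$ ($F{\left(W,C \right)} = - 7 \left(-2 + C\right) = 14 - 7 C$)
$K{\left(X \right)} = -1 + X^{2} + 42 X$ ($K{\left(X \right)} = -2 + \left(\left(X^{2} + \left(14 - -28\right) X\right) + 1\right) = -2 + \left(\left(X^{2} + \left(14 + 28\right) X\right) + 1\right) = -2 + \left(\left(X^{2} + 42 X\right) + 1\right) = -2 + \left(1 + X^{2} + 42 X\right) = -1 + X^{2} + 42 X$)
$42 K{\left(-3 \right)} + 1^{2} = 42 \left(-1 + \left(-3\right)^{2} + 42 \left(-3\right)\right) + 1^{2} = 42 \left(-1 + 9 - 126\right) + 1 = 42 \left(-118\right) + 1 = -4956 + 1 = -4955$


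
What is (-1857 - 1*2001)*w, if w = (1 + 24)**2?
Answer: -2411250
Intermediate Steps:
w = 625 (w = 25**2 = 625)
(-1857 - 1*2001)*w = (-1857 - 1*2001)*625 = (-1857 - 2001)*625 = -3858*625 = -2411250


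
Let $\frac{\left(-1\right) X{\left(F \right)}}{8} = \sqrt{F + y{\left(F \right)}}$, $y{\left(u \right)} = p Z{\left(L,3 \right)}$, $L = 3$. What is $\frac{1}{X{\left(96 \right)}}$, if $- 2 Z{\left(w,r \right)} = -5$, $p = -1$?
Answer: $- \frac{\sqrt{374}}{1496} \approx -0.012927$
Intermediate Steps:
$Z{\left(w,r \right)} = \frac{5}{2}$ ($Z{\left(w,r \right)} = \left(- \frac{1}{2}\right) \left(-5\right) = \frac{5}{2}$)
$y{\left(u \right)} = - \frac{5}{2}$ ($y{\left(u \right)} = \left(-1\right) \frac{5}{2} = - \frac{5}{2}$)
$X{\left(F \right)} = - 8 \sqrt{- \frac{5}{2} + F}$ ($X{\left(F \right)} = - 8 \sqrt{F - \frac{5}{2}} = - 8 \sqrt{- \frac{5}{2} + F}$)
$\frac{1}{X{\left(96 \right)}} = \frac{1}{\left(-4\right) \sqrt{-10 + 4 \cdot 96}} = \frac{1}{\left(-4\right) \sqrt{-10 + 384}} = \frac{1}{\left(-4\right) \sqrt{374}} = - \frac{\sqrt{374}}{1496}$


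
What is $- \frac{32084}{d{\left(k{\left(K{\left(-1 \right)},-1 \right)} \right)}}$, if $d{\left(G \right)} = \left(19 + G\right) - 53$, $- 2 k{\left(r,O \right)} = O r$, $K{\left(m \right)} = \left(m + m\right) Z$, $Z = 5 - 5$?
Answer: $\frac{16042}{17} \approx 943.65$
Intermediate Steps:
$Z = 0$ ($Z = 5 - 5 = 0$)
$K{\left(m \right)} = 0$ ($K{\left(m \right)} = \left(m + m\right) 0 = 2 m 0 = 0$)
$k{\left(r,O \right)} = - \frac{O r}{2}$
$d{\left(G \right)} = -34 + G$
$- \frac{32084}{d{\left(k{\left(K{\left(-1 \right)},-1 \right)} \right)}} = - \frac{32084}{-34 - \left(- \frac{1}{2}\right) 0} = - \frac{32084}{-34 + 0} = - \frac{32084}{-34} = \left(-32084\right) \left(- \frac{1}{34}\right) = \frac{16042}{17}$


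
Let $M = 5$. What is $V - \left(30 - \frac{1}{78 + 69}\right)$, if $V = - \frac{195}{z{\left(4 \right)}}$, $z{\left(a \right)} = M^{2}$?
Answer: $- \frac{27778}{735} \approx -37.793$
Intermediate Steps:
$z{\left(a \right)} = 25$ ($z{\left(a \right)} = 5^{2} = 25$)
$V = - \frac{39}{5}$ ($V = - \frac{195}{25} = \left(-195\right) \frac{1}{25} = - \frac{39}{5} \approx -7.8$)
$V - \left(30 - \frac{1}{78 + 69}\right) = - \frac{39}{5} - \left(30 - \frac{1}{78 + 69}\right) = - \frac{39}{5} - \left(30 - \frac{1}{147}\right) = - \frac{39}{5} - \frac{4409}{147} = - \frac{27778}{735}$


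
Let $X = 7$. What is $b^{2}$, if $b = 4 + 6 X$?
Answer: $2116$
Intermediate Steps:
$b = 46$ ($b = 4 + 6 \cdot 7 = 4 + 42 = 46$)
$b^{2} = 46^{2} = 2116$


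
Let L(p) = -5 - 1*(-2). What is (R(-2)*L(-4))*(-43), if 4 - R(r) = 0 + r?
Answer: 774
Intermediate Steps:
L(p) = -3 (L(p) = -5 + 2 = -3)
R(r) = 4 - r (R(r) = 4 - (0 + r) = 4 - r)
(R(-2)*L(-4))*(-43) = ((4 - 1*(-2))*(-3))*(-43) = ((4 + 2)*(-3))*(-43) = (6*(-3))*(-43) = -18*(-43) = 774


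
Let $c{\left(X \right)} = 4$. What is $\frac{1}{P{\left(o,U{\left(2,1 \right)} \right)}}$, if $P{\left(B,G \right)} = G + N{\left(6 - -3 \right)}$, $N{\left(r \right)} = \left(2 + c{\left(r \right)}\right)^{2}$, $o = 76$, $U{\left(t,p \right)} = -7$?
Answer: $\frac{1}{29} \approx 0.034483$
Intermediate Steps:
$N{\left(r \right)} = 36$ ($N{\left(r \right)} = \left(2 + 4\right)^{2} = 6^{2} = 36$)
$P{\left(B,G \right)} = 36 + G$ ($P{\left(B,G \right)} = G + 36 = 36 + G$)
$\frac{1}{P{\left(o,U{\left(2,1 \right)} \right)}} = \frac{1}{36 - 7} = \frac{1}{29}$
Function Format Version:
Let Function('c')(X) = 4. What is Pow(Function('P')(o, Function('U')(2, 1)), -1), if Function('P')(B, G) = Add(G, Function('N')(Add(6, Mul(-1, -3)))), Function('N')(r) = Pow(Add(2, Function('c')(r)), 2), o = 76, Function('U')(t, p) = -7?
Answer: Rational(1, 29) ≈ 0.034483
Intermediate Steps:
Function('N')(r) = 36 (Function('N')(r) = Pow(Add(2, 4), 2) = Pow(6, 2) = 36)
Function('P')(B, G) = Add(36, G) (Function('P')(B, G) = Add(G, 36) = Add(36, G))
Pow(Function('P')(o, Function('U')(2, 1)), -1) = Pow(Add(36, -7), -1) = Pow(29, -1) = Rational(1, 29)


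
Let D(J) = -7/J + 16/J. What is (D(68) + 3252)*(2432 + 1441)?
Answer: 856494585/68 ≈ 1.2596e+7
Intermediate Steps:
D(J) = 9/J
(D(68) + 3252)*(2432 + 1441) = (9/68 + 3252)*(2432 + 1441) = (9*(1/68) + 3252)*3873 = (9/68 + 3252)*3873 = (221145/68)*3873 = 856494585/68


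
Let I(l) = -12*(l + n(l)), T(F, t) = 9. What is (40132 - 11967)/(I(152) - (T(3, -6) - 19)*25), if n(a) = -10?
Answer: -28165/1454 ≈ -19.371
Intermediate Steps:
I(l) = 120 - 12*l (I(l) = -12*(l - 10) = -12*(-10 + l) = 120 - 12*l)
(40132 - 11967)/(I(152) - (T(3, -6) - 19)*25) = (40132 - 11967)/((120 - 12*152) - (9 - 19)*25) = 28165/((120 - 1824) - (-10)*25) = 28165/(-1704 - 1*(-250)) = 28165/(-1704 + 250) = 28165/(-1454) = 28165*(-1/1454) = -28165/1454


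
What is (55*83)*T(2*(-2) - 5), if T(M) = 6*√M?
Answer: 82170*I ≈ 82170.0*I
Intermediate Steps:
(55*83)*T(2*(-2) - 5) = (55*83)*(6*√(2*(-2) - 5)) = 4565*(6*√(-4 - 5)) = 4565*(6*√(-9)) = 4565*(6*(3*I)) = 4565*(18*I) = 82170*I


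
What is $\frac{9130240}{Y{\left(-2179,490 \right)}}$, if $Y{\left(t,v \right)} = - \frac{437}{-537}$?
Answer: $\frac{4902938880}{437} \approx 1.122 \cdot 10^{7}$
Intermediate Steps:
$Y{\left(t,v \right)} = \frac{437}{537}$ ($Y{\left(t,v \right)} = \left(-437\right) \left(- \frac{1}{537}\right) = \frac{437}{537}$)
$\frac{9130240}{Y{\left(-2179,490 \right)}} = \frac{9130240}{\frac{437}{537}} = 9130240 \cdot \frac{537}{437} = \frac{4902938880}{437}$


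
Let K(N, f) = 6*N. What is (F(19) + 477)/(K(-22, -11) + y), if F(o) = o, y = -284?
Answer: -31/26 ≈ -1.1923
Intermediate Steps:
(F(19) + 477)/(K(-22, -11) + y) = (19 + 477)/(6*(-22) - 284) = 496/(-132 - 284) = 496/(-416) = 496*(-1/416) = -31/26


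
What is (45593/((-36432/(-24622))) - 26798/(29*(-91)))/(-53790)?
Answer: -296349354733/517158834192 ≈ -0.57303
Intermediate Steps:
(45593/((-36432/(-24622))) - 26798/(29*(-91)))/(-53790) = (45593/((-36432*(-1/24622))) - 26798/(-2639))*(-1/53790) = (45593/(18216/12311) - 26798*(-1/2639))*(-1/53790) = (45593*(12311/18216) + 26798/2639)*(-1/53790) = (561295423/18216 + 26798/2639)*(-1/53790) = (1481746773665/48072024)*(-1/53790) = -296349354733/517158834192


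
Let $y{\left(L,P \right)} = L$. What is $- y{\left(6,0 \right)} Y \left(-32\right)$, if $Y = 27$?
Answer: $5184$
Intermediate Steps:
$- y{\left(6,0 \right)} Y \left(-32\right) = \left(-1\right) 6 \cdot 27 \left(-32\right) = \left(-6\right) 27 \left(-32\right) = \left(-162\right) \left(-32\right) = 5184$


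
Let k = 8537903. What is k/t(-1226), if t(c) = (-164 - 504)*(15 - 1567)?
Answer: 8537903/1036736 ≈ 8.2354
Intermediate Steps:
t(c) = 1036736 (t(c) = -668*(-1552) = 1036736)
k/t(-1226) = 8537903/1036736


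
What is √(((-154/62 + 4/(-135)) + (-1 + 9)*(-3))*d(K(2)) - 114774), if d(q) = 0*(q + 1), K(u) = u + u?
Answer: I*√114774 ≈ 338.78*I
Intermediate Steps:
K(u) = 2*u
d(q) = 0 (d(q) = 0*(1 + q) = 0)
√(((-154/62 + 4/(-135)) + (-1 + 9)*(-3))*d(K(2)) - 114774) = √(((-154/62 + 4/(-135)) + (-1 + 9)*(-3))*0 - 114774) = √(((-154*1/62 + 4*(-1/135)) + 8*(-3))*0 - 114774) = √(((-77/31 - 4/135) - 24)*0 - 114774) = √((-10519/4185 - 24)*0 - 114774) = √(-110959/4185*0 - 114774) = √(0 - 114774) = √(-114774) = I*√114774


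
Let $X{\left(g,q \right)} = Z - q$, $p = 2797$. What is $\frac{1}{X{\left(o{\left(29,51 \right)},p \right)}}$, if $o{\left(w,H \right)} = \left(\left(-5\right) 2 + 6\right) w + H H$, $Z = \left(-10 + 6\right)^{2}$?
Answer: $- \frac{1}{2781} \approx -0.00035958$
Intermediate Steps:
$Z = 16$ ($Z = \left(-4\right)^{2} = 16$)
$o{\left(w,H \right)} = H^{2} - 4 w$ ($o{\left(w,H \right)} = \left(-10 + 6\right) w + H^{2} = - 4 w + H^{2} = H^{2} - 4 w$)
$X{\left(g,q \right)} = 16 - q$
$\frac{1}{X{\left(o{\left(29,51 \right)},p \right)}} = \frac{1}{16 - 2797} = \frac{1}{-2781} = - \frac{1}{2781}$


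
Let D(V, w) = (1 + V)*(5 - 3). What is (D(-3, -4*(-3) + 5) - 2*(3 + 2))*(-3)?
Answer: 42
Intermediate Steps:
D(V, w) = 2 + 2*V (D(V, w) = (1 + V)*2 = 2 + 2*V)
(D(-3, -4*(-3) + 5) - 2*(3 + 2))*(-3) = ((2 + 2*(-3)) - 2*(3 + 2))*(-3) = ((2 - 6) - 2*5)*(-3) = (-4 - 10)*(-3) = -14*(-3) = 42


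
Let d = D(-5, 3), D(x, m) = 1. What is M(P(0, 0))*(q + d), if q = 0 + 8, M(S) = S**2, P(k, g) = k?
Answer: 0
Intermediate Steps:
q = 8
d = 1
M(P(0, 0))*(q + d) = 0**2*(8 + 1) = 0*9 = 0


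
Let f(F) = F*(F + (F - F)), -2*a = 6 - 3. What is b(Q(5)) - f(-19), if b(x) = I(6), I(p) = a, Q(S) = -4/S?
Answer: -725/2 ≈ -362.50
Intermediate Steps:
a = -3/2 (a = -(6 - 3)/2 = -1/2*3 = -3/2 ≈ -1.5000)
I(p) = -3/2
b(x) = -3/2
f(F) = F**2 (f(F) = F*(F + 0) = F*F = F**2)
b(Q(5)) - f(-19) = -3/2 - 1*(-19)**2 = -3/2 - 1*361 = -3/2 - 361 = -725/2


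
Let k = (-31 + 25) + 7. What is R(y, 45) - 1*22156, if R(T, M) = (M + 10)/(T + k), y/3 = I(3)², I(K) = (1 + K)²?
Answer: -17037909/769 ≈ -22156.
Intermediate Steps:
k = 1 (k = -6 + 7 = 1)
y = 768 (y = 3*((1 + 3)²)² = 3*(4²)² = 3*16² = 3*256 = 768)
R(T, M) = (10 + M)/(1 + T) (R(T, M) = (M + 10)/(T + 1) = (10 + M)/(1 + T))
R(y, 45) - 1*22156 = (10 + 45)/(1 + 768) - 1*22156 = 55/769 - 22156 = -17037909/769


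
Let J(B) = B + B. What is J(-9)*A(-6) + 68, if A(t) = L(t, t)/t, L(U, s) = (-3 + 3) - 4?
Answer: 56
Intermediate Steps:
L(U, s) = -4 (L(U, s) = 0 - 4 = -4)
J(B) = 2*B
A(t) = -4/t
J(-9)*A(-6) + 68 = (2*(-9))*(-4/(-6)) + 68 = -(-72)*(-1)/6 + 68 = -18*⅔ + 68 = -12 + 68 = 56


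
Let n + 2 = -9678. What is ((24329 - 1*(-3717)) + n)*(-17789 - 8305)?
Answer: -479242404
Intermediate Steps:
n = -9680 (n = -2 - 9678 = -9680)
((24329 - 1*(-3717)) + n)*(-17789 - 8305) = ((24329 - 1*(-3717)) - 9680)*(-17789 - 8305) = ((24329 + 3717) - 9680)*(-26094) = (28046 - 9680)*(-26094) = 18366*(-26094) = -479242404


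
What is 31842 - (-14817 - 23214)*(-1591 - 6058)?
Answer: -290867277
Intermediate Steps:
31842 - (-14817 - 23214)*(-1591 - 6058) = 31842 - (-38031)*(-7649) = 31842 - 1*290899119 = 31842 - 290899119 = -290867277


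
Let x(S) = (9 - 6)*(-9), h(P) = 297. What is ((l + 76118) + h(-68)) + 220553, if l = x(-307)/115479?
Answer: 1270132135/4277 ≈ 2.9697e+5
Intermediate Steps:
x(S) = -27 (x(S) = 3*(-9) = -27)
l = -1/4277 (l = -27/115479 = -27*1/115479 = -1/4277 ≈ -0.00023381)
((l + 76118) + h(-68)) + 220553 = ((-1/4277 + 76118) + 297) + 220553 = (325556685/4277 + 297) + 220553 = 326826954/4277 + 220553 = 1270132135/4277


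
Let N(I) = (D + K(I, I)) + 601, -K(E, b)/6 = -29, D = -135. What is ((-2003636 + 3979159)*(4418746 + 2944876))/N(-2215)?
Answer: 7273502312153/320 ≈ 2.2730e+10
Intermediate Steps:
K(E, b) = 174 (K(E, b) = -6*(-29) = 174)
N(I) = 640 (N(I) = (-135 + 174) + 601 = 39 + 601 = 640)
((-2003636 + 3979159)*(4418746 + 2944876))/N(-2215) = ((-2003636 + 3979159)*(4418746 + 2944876))/640 = (1975523*7363622)*(1/640) = 14547004624306*(1/640) = 7273502312153/320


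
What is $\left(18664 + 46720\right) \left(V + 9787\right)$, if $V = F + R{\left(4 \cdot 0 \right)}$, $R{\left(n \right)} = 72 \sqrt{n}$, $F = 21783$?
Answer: $2064172880$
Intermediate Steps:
$V = 21783$ ($V = 21783 + 72 \sqrt{4 \cdot 0} = 21783 + 72 \sqrt{0} = 21783 + 72 \cdot 0 = 21783 + 0 = 21783$)
$\left(18664 + 46720\right) \left(V + 9787\right) = \left(18664 + 46720\right) \left(21783 + 9787\right) = 65384 \cdot 31570 = 2064172880$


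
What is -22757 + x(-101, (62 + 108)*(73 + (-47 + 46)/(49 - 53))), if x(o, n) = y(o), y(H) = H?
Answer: -22858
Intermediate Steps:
x(o, n) = o
-22757 + x(-101, (62 + 108)*(73 + (-47 + 46)/(49 - 53))) = -22757 - 101 = -22858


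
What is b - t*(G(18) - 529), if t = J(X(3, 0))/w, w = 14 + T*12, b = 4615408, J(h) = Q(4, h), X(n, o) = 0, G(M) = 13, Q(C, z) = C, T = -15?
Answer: 383077832/83 ≈ 4.6154e+6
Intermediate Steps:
J(h) = 4
w = -166 (w = 14 - 15*12 = 14 - 180 = -166)
t = -2/83 (t = 4/(-166) = 4*(-1/166) = -2/83 ≈ -0.024096)
b - t*(G(18) - 529) = 4615408 - (-2)*(13 - 529)/83 = 4615408 - (-2)*(-516)/83 = 4615408 - 1*1032/83 = 4615408 - 1032/83 = 383077832/83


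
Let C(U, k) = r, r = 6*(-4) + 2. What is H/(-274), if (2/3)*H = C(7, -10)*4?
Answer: 66/137 ≈ 0.48175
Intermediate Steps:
r = -22 (r = -24 + 2 = -22)
C(U, k) = -22
H = -132 (H = 3*(-22*4)/2 = (3/2)*(-88) = -132)
H/(-274) = -132/(-274) = -132*(-1/274) = 66/137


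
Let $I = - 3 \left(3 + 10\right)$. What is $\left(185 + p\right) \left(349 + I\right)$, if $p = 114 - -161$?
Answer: $142600$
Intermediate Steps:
$p = 275$ ($p = 114 + 161 = 275$)
$I = -39$ ($I = \left(-3\right) 13 = -39$)
$\left(185 + p\right) \left(349 + I\right) = \left(185 + 275\right) \left(349 - 39\right) = 460 \cdot 310 = 142600$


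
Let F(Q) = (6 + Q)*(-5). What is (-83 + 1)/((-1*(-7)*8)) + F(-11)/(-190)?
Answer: -849/532 ≈ -1.5959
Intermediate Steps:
F(Q) = -30 - 5*Q
(-83 + 1)/((-1*(-7)*8)) + F(-11)/(-190) = (-83 + 1)/((-1*(-7)*8)) + (-30 - 5*(-11))/(-190) = -82/(7*8) + (-30 + 55)*(-1/190) = -82/56 + 25*(-1/190) = -82*1/56 - 5/38 = -41/28 - 5/38 = -849/532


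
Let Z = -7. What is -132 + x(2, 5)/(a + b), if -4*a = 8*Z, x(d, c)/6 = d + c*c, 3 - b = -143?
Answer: -10479/80 ≈ -130.99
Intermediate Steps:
b = 146 (b = 3 - 1*(-143) = 3 + 143 = 146)
x(d, c) = 6*d + 6*c**2 (x(d, c) = 6*(d + c*c) = 6*(d + c**2) = 6*d + 6*c**2)
a = 14 (a = -2*(-7) = -1/4*(-56) = 14)
-132 + x(2, 5)/(a + b) = -132 + (6*2 + 6*5**2)/(14 + 146) = -132 + (12 + 6*25)/160 = -132 + (12 + 150)*(1/160) = -132 + 162*(1/160) = -132 + 81/80 = -10479/80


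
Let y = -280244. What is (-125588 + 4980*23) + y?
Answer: -291292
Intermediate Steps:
(-125588 + 4980*23) + y = (-125588 + 4980*23) - 280244 = (-125588 + 114540) - 280244 = -11048 - 280244 = -291292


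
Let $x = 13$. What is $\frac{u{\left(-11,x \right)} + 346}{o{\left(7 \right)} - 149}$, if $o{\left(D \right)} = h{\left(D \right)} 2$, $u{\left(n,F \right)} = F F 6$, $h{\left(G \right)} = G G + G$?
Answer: $- \frac{1360}{37} \approx -36.757$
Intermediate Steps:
$h{\left(G \right)} = G + G^{2}$ ($h{\left(G \right)} = G^{2} + G = G + G^{2}$)
$u{\left(n,F \right)} = 6 F^{2}$ ($u{\left(n,F \right)} = F^{2} \cdot 6 = 6 F^{2}$)
$o{\left(D \right)} = 2 D \left(1 + D\right)$ ($o{\left(D \right)} = D \left(1 + D\right) 2 = 2 D \left(1 + D\right)$)
$\frac{u{\left(-11,x \right)} + 346}{o{\left(7 \right)} - 149} = \frac{6 \cdot 13^{2} + 346}{2 \cdot 7 \left(1 + 7\right) - 149} = \frac{6 \cdot 169 + 346}{2 \cdot 7 \cdot 8 - 149} = \frac{1014 + 346}{112 - 149} = \frac{1360}{-37} = 1360 \left(- \frac{1}{37}\right) = - \frac{1360}{37}$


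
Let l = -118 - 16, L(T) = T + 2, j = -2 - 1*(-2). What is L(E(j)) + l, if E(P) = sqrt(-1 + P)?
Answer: -132 + I ≈ -132.0 + 1.0*I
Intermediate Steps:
j = 0 (j = -2 + 2 = 0)
L(T) = 2 + T
l = -134
L(E(j)) + l = (2 + sqrt(-1 + 0)) - 134 = (2 + sqrt(-1)) - 134 = (2 + I) - 134 = -132 + I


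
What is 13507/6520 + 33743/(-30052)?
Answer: 46477001/48984760 ≈ 0.94880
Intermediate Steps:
13507/6520 + 33743/(-30052) = 13507*(1/6520) + 33743*(-1/30052) = 13507/6520 - 33743/30052 = 46477001/48984760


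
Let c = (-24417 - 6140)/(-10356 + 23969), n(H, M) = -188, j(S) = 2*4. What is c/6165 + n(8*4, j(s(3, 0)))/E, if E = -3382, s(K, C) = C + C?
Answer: 7837197743/141915729195 ≈ 0.055224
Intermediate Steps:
s(K, C) = 2*C
j(S) = 8
c = -30557/13613 ≈ -2.2447
c/6165 + n(8*4, j(s(3, 0)))/E = -30557/13613/6165 - 188/(-3382) = -30557/13613*1/6165 - 188*(-1/3382) = -30557/83924145 + 94/1691 = 7837197743/141915729195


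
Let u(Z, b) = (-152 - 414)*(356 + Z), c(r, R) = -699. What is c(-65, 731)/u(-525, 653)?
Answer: -699/95654 ≈ -0.0073076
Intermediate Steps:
u(Z, b) = -201496 - 566*Z (u(Z, b) = -566*(356 + Z) = -201496 - 566*Z)
c(-65, 731)/u(-525, 653) = -699/(-201496 - 566*(-525)) = -699/(-201496 + 297150) = -699/95654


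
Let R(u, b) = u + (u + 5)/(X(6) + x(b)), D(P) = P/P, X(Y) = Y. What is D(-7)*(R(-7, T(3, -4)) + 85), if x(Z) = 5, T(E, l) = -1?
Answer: 856/11 ≈ 77.818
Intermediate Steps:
D(P) = 1
R(u, b) = 5/11 + 12*u/11 (R(u, b) = u + (u + 5)/(6 + 5) = u + (5 + u)/11 = u + (5 + u)*(1/11) = u + (5/11 + u/11) = 5/11 + 12*u/11)
D(-7)*(R(-7, T(3, -4)) + 85) = 1*((5/11 + (12/11)*(-7)) + 85) = 1*((5/11 - 84/11) + 85) = 1*(-79/11 + 85) = 1*(856/11) = 856/11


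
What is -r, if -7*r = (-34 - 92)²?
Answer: 2268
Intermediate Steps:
r = -2268 (r = -(-34 - 92)²/7 = -⅐*(-126)² = -⅐*15876 = -2268)
-r = -1*(-2268) = 2268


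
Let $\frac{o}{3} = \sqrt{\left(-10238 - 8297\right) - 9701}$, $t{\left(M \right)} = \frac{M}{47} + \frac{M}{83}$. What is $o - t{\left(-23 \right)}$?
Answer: $\frac{2990}{3901} + 6 i \sqrt{7059} \approx 0.76647 + 504.11 i$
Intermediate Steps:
$t{\left(M \right)} = \frac{130 M}{3901}$ ($t{\left(M \right)} = M \frac{1}{47} + M \frac{1}{83} = \frac{M}{47} + \frac{M}{83} = \frac{130 M}{3901}$)
$o = 6 i \sqrt{7059}$ ($o = 3 \sqrt{\left(-10238 - 8297\right) - 9701} = 3 \sqrt{-18535 - 9701} = 3 \sqrt{-28236} = 3 \cdot 2 i \sqrt{7059} = 6 i \sqrt{7059} \approx 504.11 i$)
$o - t{\left(-23 \right)} = 6 i \sqrt{7059} - \frac{130}{3901} \left(-23\right) = 6 i \sqrt{7059} - - \frac{2990}{3901} = 6 i \sqrt{7059} + \frac{2990}{3901} = \frac{2990}{3901} + 6 i \sqrt{7059}$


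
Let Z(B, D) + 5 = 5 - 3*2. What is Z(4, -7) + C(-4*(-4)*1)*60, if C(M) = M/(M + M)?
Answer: 24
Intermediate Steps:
Z(B, D) = -6 (Z(B, D) = -5 + (5 - 3*2) = -5 + (5 - 6) = -5 - 1 = -6)
C(M) = ½ (C(M) = M/((2*M)) = M*(1/(2*M)) = ½)
Z(4, -7) + C(-4*(-4)*1)*60 = -6 + (½)*60 = -6 + 30 = 24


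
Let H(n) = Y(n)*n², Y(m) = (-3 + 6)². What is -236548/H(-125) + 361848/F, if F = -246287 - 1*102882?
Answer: -133480103612/49101890625 ≈ -2.7184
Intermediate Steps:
Y(m) = 9 (Y(m) = 3² = 9)
F = -349169 (F = -246287 - 102882 = -349169)
H(n) = 9*n²
-236548/H(-125) + 361848/F = -236548/(9*(-125)²) + 361848/(-349169) = -236548/(9*15625) + 361848*(-1/349169) = -236548/140625 - 361848/349169 = -133480103612/49101890625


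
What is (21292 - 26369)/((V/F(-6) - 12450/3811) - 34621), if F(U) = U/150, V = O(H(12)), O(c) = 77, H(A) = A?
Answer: 19348447/139289256 ≈ 0.13891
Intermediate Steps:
V = 77
F(U) = U/150 (F(U) = U*(1/150) = U/150)
(21292 - 26369)/((V/F(-6) - 12450/3811) - 34621) = (21292 - 26369)/((77/(((1/150)*(-6))) - 12450/3811) - 34621) = -5077/((77/(-1/25) - 12450*1/3811) - 34621) = -5077/((77*(-25) - 12450/3811) - 34621) = -5077/((-1925 - 12450/3811) - 34621) = -5077/(-7348625/3811 - 34621) = -5077/(-139289256/3811) = -5077*(-3811/139289256) = 19348447/139289256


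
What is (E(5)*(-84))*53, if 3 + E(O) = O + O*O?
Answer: -120204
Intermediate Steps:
E(O) = -3 + O + O² (E(O) = -3 + (O + O*O) = -3 + (O + O²) = -3 + O + O²)
(E(5)*(-84))*53 = ((-3 + 5 + 5²)*(-84))*53 = ((-3 + 5 + 25)*(-84))*53 = (27*(-84))*53 = -2268*53 = -120204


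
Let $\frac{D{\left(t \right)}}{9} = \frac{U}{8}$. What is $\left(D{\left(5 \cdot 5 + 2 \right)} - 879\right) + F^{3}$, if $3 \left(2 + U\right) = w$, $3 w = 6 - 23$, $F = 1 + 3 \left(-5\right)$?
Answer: $- \frac{29019}{8} \approx -3627.4$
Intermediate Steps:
$F = -14$ ($F = 1 - 15 = -14$)
$w = - \frac{17}{3}$ ($w = \frac{6 - 23}{3} = \frac{1}{3} \left(-17\right) = - \frac{17}{3} \approx -5.6667$)
$U = - \frac{35}{9}$ ($U = -2 + \frac{1}{3} \left(- \frac{17}{3}\right) = -2 - \frac{17}{9} = - \frac{35}{9} \approx -3.8889$)
$D{\left(t \right)} = - \frac{35}{8}$ ($D{\left(t \right)} = 9 \left(- \frac{35}{9 \cdot 8}\right) = 9 \left(\left(- \frac{35}{9}\right) \frac{1}{8}\right) = 9 \left(- \frac{35}{72}\right) = - \frac{35}{8}$)
$\left(D{\left(5 \cdot 5 + 2 \right)} - 879\right) + F^{3} = \left(- \frac{35}{8} - 879\right) + \left(-14\right)^{3} = \left(- \frac{35}{8} - 879\right) - 2744 = - \frac{7067}{8} - 2744 = - \frac{29019}{8}$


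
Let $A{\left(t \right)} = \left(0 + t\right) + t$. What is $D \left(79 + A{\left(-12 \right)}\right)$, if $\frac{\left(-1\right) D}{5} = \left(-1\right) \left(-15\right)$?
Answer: $-4125$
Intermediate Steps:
$A{\left(t \right)} = 2 t$ ($A{\left(t \right)} = t + t = 2 t$)
$D = -75$ ($D = - 5 \left(\left(-1\right) \left(-15\right)\right) = \left(-5\right) 15 = -75$)
$D \left(79 + A{\left(-12 \right)}\right) = - 75 \left(79 + 2 \left(-12\right)\right) = - 75 \left(79 - 24\right) = \left(-75\right) 55 = -4125$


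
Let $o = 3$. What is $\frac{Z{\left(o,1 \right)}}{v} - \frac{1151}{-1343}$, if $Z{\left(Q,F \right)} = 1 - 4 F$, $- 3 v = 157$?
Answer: $\frac{192794}{210851} \approx 0.91436$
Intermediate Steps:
$v = - \frac{157}{3}$ ($v = \left(- \frac{1}{3}\right) 157 = - \frac{157}{3} \approx -52.333$)
$\frac{Z{\left(o,1 \right)}}{v} - \frac{1151}{-1343} = \frac{1 - 4}{- \frac{157}{3}} - \frac{1151}{-1343} = \left(1 - 4\right) \left(- \frac{3}{157}\right) - - \frac{1151}{1343} = \left(-3\right) \left(- \frac{3}{157}\right) + \frac{1151}{1343} = \frac{9}{157} + \frac{1151}{1343} = \frac{192794}{210851}$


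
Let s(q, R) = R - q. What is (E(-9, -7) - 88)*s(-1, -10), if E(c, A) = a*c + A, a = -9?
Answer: 126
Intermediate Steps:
E(c, A) = A - 9*c (E(c, A) = -9*c + A = A - 9*c)
(E(-9, -7) - 88)*s(-1, -10) = ((-7 - 9*(-9)) - 88)*(-10 - 1*(-1)) = ((-7 + 81) - 88)*(-10 + 1) = (74 - 88)*(-9) = -14*(-9) = 126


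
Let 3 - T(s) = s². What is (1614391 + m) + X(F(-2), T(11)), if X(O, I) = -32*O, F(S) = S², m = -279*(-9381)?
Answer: 4231562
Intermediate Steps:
m = 2617299
T(s) = 3 - s²
(1614391 + m) + X(F(-2), T(11)) = (1614391 + 2617299) - 32*(-2)² = 4231690 - 32*4 = 4231690 - 128 = 4231562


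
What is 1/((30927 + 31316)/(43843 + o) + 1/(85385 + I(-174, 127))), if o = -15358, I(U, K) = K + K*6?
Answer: 273057210/596664563 ≈ 0.45764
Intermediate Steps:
I(U, K) = 7*K (I(U, K) = K + 6*K = 7*K)
1/((30927 + 31316)/(43843 + o) + 1/(85385 + I(-174, 127))) = 1/((30927 + 31316)/(43843 - 15358) + 1/(85385 + 7*127)) = 1/(62243/28485 + 1/(85385 + 889)) = 1/(62243*(1/28485) + 1/86274) = 1/(62243/28485 + 1/86274) = 1/(596664563/273057210) = 273057210/596664563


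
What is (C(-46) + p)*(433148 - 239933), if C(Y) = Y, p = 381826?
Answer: 73765622700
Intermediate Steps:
(C(-46) + p)*(433148 - 239933) = (-46 + 381826)*(433148 - 239933) = 381780*193215 = 73765622700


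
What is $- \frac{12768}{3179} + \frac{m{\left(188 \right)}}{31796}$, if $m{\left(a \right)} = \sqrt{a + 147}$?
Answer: $- \frac{12768}{3179} + \frac{\sqrt{335}}{31796} \approx -4.0158$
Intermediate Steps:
$m{\left(a \right)} = \sqrt{147 + a}$
$- \frac{12768}{3179} + \frac{m{\left(188 \right)}}{31796} = - \frac{12768}{3179} + \frac{\sqrt{147 + 188}}{31796} = \left(-12768\right) \frac{1}{3179} + \sqrt{335} \cdot \frac{1}{31796} = - \frac{12768}{3179} + \frac{\sqrt{335}}{31796}$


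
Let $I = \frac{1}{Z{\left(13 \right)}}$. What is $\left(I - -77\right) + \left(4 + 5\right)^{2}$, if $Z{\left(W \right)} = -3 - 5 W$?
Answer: $\frac{10743}{68} \approx 157.99$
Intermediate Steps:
$I = - \frac{1}{68}$ ($I = \frac{1}{-3 - 65} = \frac{1}{-68} = - \frac{1}{68} \approx -0.014706$)
$\left(I - -77\right) + \left(4 + 5\right)^{2} = \left(- \frac{1}{68} - -77\right) + \left(4 + 5\right)^{2} = \left(- \frac{1}{68} + 77\right) + 9^{2} = \frac{5235}{68} + 81 = \frac{10743}{68}$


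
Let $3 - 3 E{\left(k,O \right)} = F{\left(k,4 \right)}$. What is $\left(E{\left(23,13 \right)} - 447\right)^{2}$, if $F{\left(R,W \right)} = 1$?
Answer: $\frac{1792921}{9} \approx 1.9921 \cdot 10^{5}$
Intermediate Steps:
$E{\left(k,O \right)} = \frac{2}{3}$ ($E{\left(k,O \right)} = 1 - \frac{1}{3} = \frac{2}{3}$)
$\left(E{\left(23,13 \right)} - 447\right)^{2} = \left(\frac{2}{3} - 447\right)^{2} = \left(- \frac{1339}{3}\right)^{2} = \frac{1792921}{9}$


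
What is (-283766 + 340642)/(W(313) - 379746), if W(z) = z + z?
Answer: -14219/94780 ≈ -0.15002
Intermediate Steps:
W(z) = 2*z
(-283766 + 340642)/(W(313) - 379746) = (-283766 + 340642)/(2*313 - 379746) = 56876/(626 - 379746) = 56876/(-379120) = 56876*(-1/379120) = -14219/94780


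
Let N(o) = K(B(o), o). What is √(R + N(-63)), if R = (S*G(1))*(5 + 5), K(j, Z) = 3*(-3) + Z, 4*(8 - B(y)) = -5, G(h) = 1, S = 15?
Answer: √78 ≈ 8.8318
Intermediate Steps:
B(y) = 37/4 (B(y) = 8 - ¼*(-5) = 8 + 5/4 = 37/4)
K(j, Z) = -9 + Z
N(o) = -9 + o
R = 150 (R = (15*1)*(5 + 5) = 15*10 = 150)
√(R + N(-63)) = √(150 + (-9 - 63)) = √(150 - 72) = √78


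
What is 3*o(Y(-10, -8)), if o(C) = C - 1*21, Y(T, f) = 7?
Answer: -42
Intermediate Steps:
o(C) = -21 + C (o(C) = C - 21 = -21 + C)
3*o(Y(-10, -8)) = 3*(-21 + 7) = 3*(-14) = -42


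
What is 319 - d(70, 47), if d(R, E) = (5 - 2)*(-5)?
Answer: 334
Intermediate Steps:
d(R, E) = -15 (d(R, E) = 3*(-5) = -15)
319 - d(70, 47) = 319 - 1*(-15) = 319 + 15 = 334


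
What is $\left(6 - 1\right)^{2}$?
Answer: $25$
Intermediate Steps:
$\left(6 - 1\right)^{2} = 5^{2} = 25$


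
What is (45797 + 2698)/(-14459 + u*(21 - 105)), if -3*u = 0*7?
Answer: -48495/14459 ≈ -3.3540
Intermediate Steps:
u = 0 (u = -0*7 = -⅓*0 = 0)
(45797 + 2698)/(-14459 + u*(21 - 105)) = (45797 + 2698)/(-14459 + 0*(21 - 105)) = 48495/(-14459 + 0*(-84)) = 48495/(-14459 + 0) = 48495/(-14459) = 48495*(-1/14459) = -48495/14459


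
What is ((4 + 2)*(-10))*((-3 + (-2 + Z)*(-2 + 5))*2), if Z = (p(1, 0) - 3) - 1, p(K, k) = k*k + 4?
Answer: 1080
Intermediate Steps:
p(K, k) = 4 + k**2 (p(K, k) = k**2 + 4 = 4 + k**2)
Z = 0 (Z = ((4 + 0**2) - 3) - 1 = ((4 + 0) - 3) - 1 = (4 - 3) - 1 = 1 - 1 = 0)
((4 + 2)*(-10))*((-3 + (-2 + Z)*(-2 + 5))*2) = ((4 + 2)*(-10))*((-3 + (-2 + 0)*(-2 + 5))*2) = (6*(-10))*((-3 - 2*3)*2) = -60*(-3 - 6)*2 = -(-540)*2 = -60*(-18) = 1080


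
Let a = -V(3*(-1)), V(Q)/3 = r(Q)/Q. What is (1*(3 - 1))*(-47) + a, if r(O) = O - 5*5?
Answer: -122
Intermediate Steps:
r(O) = -25 + O (r(O) = O - 25 = -25 + O)
V(Q) = 3*(-25 + Q)/Q (V(Q) = 3*((-25 + Q)/Q) = 3*(-25 + Q)/Q)
a = -28 (a = -(3 - 75/(3*(-1))) = -(3 - 75/(-3)) = -(3 - 75*(-1/3)) = -(3 + 25) = -1*28 = -28)
(1*(3 - 1))*(-47) + a = (1*(3 - 1))*(-47) - 28 = (1*2)*(-47) - 28 = 2*(-47) - 28 = -94 - 28 = -122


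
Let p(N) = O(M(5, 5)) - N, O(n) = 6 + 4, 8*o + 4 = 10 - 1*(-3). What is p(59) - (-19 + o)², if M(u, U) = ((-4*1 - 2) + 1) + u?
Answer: -23585/64 ≈ -368.52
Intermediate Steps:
o = 9/8 (o = -½ + (10 - 1*(-3))/8 = -½ + (10 + 3)/8 = -½ + (⅛)*13 = -½ + 13/8 = 9/8 ≈ 1.1250)
M(u, U) = -5 + u (M(u, U) = ((-4 - 2) + 1) + u = (-6 + 1) + u = -5 + u)
O(n) = 10
p(N) = 10 - N
p(59) - (-19 + o)² = (10 - 1*59) - (-19 + 9/8)² = (10 - 59) - (-143/8)² = -49 - 1*20449/64 = -49 - 20449/64 = -23585/64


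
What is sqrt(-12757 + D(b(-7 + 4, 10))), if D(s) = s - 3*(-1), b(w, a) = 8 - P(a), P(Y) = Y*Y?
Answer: I*sqrt(12846) ≈ 113.34*I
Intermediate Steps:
P(Y) = Y**2
b(w, a) = 8 - a**2
D(s) = 3 + s (D(s) = s + 3 = 3 + s)
sqrt(-12757 + D(b(-7 + 4, 10))) = sqrt(-12757 + (3 + (8 - 1*10**2))) = sqrt(-12757 + (3 + (8 - 1*100))) = sqrt(-12757 + (3 + (8 - 100))) = sqrt(-12757 + (3 - 92)) = sqrt(-12757 - 89) = sqrt(-12846) = I*sqrt(12846)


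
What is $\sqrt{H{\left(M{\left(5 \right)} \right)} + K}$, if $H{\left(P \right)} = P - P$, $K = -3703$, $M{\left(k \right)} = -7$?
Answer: $23 i \sqrt{7} \approx 60.852 i$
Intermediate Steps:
$H{\left(P \right)} = 0$
$\sqrt{H{\left(M{\left(5 \right)} \right)} + K} = \sqrt{0 - 3703} = \sqrt{-3703} = 23 i \sqrt{7}$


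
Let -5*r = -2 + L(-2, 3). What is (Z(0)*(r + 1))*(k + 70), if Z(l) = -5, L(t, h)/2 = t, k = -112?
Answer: 462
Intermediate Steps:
L(t, h) = 2*t
r = 6/5 (r = -(-2 + 2*(-2))/5 = -(-2 - 4)/5 = -⅕*(-6) = 6/5 ≈ 1.2000)
(Z(0)*(r + 1))*(k + 70) = (-5*(6/5 + 1))*(-112 + 70) = -5*11/5*(-42) = -11*(-42) = 462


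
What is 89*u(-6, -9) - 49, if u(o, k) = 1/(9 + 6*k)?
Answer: -2294/45 ≈ -50.978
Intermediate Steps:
89*u(-6, -9) - 49 = 89*(1/(3*(3 + 2*(-9)))) - 49 = 89*(1/(3*(3 - 18))) - 49 = 89*((⅓)/(-15)) - 49 = 89*((⅓)*(-1/15)) - 49 = 89*(-1/45) - 49 = -89/45 - 49 = -2294/45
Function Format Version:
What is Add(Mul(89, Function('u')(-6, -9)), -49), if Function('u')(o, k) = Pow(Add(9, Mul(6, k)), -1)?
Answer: Rational(-2294, 45) ≈ -50.978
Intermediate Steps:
Add(Mul(89, Function('u')(-6, -9)), -49) = Add(Mul(89, Mul(Rational(1, 3), Pow(Add(3, Mul(2, -9)), -1))), -49) = Add(Mul(89, Mul(Rational(1, 3), Pow(Add(3, -18), -1))), -49) = Add(Mul(89, Mul(Rational(1, 3), Pow(-15, -1))), -49) = Add(Mul(89, Mul(Rational(1, 3), Rational(-1, 15))), -49) = Add(Mul(89, Rational(-1, 45)), -49) = Add(Rational(-89, 45), -49) = Rational(-2294, 45)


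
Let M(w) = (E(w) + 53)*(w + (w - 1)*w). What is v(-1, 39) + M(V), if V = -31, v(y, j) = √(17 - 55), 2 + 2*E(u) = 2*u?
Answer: 20181 + I*√38 ≈ 20181.0 + 6.1644*I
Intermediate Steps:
E(u) = -1 + u (E(u) = -1 + (2*u)/2 = -1 + u)
v(y, j) = I*√38 (v(y, j) = √(-38) = I*√38)
M(w) = (52 + w)*(w + w*(-1 + w)) (M(w) = ((-1 + w) + 53)*(w + (w - 1)*w) = (52 + w)*(w + (-1 + w)*w) = (52 + w)*(w + w*(-1 + w)))
v(-1, 39) + M(V) = I*√38 + (-31)²*(52 - 31) = I*√38 + 961*21 = I*√38 + 20181 = 20181 + I*√38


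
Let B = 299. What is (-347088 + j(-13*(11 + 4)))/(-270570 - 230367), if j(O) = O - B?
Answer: 347582/500937 ≈ 0.69386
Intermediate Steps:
j(O) = -299 + O (j(O) = O - 1*299 = O - 299 = -299 + O)
(-347088 + j(-13*(11 + 4)))/(-270570 - 230367) = (-347088 + (-299 - 13*(11 + 4)))/(-270570 - 230367) = (-347088 + (-299 - 13*15))/(-500937) = (-347088 + (-299 - 195))*(-1/500937) = (-347088 - 494)*(-1/500937) = -347582*(-1/500937) = 347582/500937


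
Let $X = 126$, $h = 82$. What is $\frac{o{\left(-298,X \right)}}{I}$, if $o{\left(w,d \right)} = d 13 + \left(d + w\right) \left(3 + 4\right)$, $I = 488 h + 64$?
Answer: $\frac{217}{20040} \approx 0.010828$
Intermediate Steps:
$I = 40080$ ($I = 488 \cdot 82 + 64 = 40016 + 64 = 40080$)
$o{\left(w,d \right)} = 7 w + 20 d$ ($o{\left(w,d \right)} = 13 d + \left(d + w\right) 7 = 13 d + \left(7 d + 7 w\right) = 7 w + 20 d$)
$\frac{o{\left(-298,X \right)}}{I} = \frac{7 \left(-298\right) + 20 \cdot 126}{40080} = \left(-2086 + 2520\right) \frac{1}{40080} = 434 \cdot \frac{1}{40080} = \frac{217}{20040}$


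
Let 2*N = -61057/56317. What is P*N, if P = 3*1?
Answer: -183171/112634 ≈ -1.6262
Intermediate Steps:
N = -61057/112634 (N = (-61057/56317)/2 = (-61057*1/56317)/2 = (½)*(-61057/56317) = -61057/112634 ≈ -0.54208)
P = 3
P*N = 3*(-61057/112634) = -183171/112634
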